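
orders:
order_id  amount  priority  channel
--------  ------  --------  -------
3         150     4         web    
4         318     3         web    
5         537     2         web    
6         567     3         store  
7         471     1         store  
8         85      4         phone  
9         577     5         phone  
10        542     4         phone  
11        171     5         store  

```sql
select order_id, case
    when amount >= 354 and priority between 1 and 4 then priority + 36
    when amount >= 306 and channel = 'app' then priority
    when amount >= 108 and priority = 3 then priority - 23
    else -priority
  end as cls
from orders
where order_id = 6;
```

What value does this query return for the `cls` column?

order_id = 6: amount=567, priority=3, channel=store.
amount >= 354 and priority between 1 and 4 → true → 39

39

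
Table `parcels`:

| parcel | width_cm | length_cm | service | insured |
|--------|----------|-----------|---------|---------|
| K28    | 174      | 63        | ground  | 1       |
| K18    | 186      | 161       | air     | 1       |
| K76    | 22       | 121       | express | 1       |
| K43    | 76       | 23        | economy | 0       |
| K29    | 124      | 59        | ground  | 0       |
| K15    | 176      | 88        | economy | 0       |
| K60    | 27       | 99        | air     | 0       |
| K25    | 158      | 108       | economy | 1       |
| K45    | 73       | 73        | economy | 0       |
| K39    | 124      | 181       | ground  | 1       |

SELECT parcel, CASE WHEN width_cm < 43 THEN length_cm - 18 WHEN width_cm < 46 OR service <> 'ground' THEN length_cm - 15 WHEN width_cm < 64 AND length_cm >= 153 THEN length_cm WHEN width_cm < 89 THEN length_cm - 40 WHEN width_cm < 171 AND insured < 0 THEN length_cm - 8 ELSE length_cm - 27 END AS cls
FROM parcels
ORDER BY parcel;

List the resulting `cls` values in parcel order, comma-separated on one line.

73, 146, 93, 36, 32, 154, 8, 58, 81, 103

parcel=K15: width_cm < 46 OR service <> 'ground' → 73
parcel=K18: width_cm < 46 OR service <> 'ground' → 146
parcel=K25: width_cm < 46 OR service <> 'ground' → 93
parcel=K28: ELSE → 36
parcel=K29: ELSE → 32
parcel=K39: ELSE → 154
parcel=K43: width_cm < 46 OR service <> 'ground' → 8
parcel=K45: width_cm < 46 OR service <> 'ground' → 58
parcel=K60: width_cm < 43 → 81
parcel=K76: width_cm < 43 → 103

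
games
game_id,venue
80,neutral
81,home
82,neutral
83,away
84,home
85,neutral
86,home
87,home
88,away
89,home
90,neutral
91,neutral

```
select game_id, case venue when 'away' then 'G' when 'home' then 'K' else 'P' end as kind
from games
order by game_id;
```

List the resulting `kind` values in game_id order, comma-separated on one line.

P, K, P, G, K, P, K, K, G, K, P, P

game_id=80: ELSE → P
game_id=81: venue='home' → K
game_id=82: ELSE → P
game_id=83: venue='away' → G
game_id=84: venue='home' → K
game_id=85: ELSE → P
game_id=86: venue='home' → K
game_id=87: venue='home' → K
game_id=88: venue='away' → G
game_id=89: venue='home' → K
game_id=90: ELSE → P
game_id=91: ELSE → P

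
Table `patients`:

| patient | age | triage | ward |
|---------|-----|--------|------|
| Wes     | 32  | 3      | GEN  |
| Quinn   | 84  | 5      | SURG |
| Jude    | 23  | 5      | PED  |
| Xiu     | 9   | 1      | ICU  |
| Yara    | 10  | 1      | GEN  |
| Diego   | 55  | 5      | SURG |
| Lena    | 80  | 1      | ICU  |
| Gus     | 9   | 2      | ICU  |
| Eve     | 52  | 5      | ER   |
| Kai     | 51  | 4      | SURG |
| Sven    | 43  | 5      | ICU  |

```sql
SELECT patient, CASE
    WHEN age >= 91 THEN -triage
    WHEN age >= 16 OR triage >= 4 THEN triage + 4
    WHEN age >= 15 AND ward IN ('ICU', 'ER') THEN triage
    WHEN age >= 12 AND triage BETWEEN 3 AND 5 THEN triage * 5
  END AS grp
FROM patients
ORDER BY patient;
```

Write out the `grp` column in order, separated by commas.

patient=Diego: age >= 16 OR triage >= 4 → 9
patient=Eve: age >= 16 OR triage >= 4 → 9
patient=Gus: (no match → NULL) → NULL
patient=Jude: age >= 16 OR triage >= 4 → 9
patient=Kai: age >= 16 OR triage >= 4 → 8
patient=Lena: age >= 16 OR triage >= 4 → 5
patient=Quinn: age >= 16 OR triage >= 4 → 9
patient=Sven: age >= 16 OR triage >= 4 → 9
patient=Wes: age >= 16 OR triage >= 4 → 7
patient=Xiu: (no match → NULL) → NULL
patient=Yara: (no match → NULL) → NULL

9, 9, NULL, 9, 8, 5, 9, 9, 7, NULL, NULL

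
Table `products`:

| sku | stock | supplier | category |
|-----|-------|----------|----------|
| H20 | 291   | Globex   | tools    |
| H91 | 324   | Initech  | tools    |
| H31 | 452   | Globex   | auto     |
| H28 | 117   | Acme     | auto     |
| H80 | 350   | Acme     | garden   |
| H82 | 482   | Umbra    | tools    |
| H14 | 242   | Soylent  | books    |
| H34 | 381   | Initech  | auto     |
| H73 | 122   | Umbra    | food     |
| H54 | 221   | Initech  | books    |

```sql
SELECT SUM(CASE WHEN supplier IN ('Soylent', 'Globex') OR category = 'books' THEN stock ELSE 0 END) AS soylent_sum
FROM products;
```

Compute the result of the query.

1206

sku=H20: ✓ → 291
sku=H91: ✗
sku=H31: ✓ → 452
sku=H28: ✗
sku=H80: ✗
sku=H82: ✗
sku=H14: ✓ → 242
sku=H34: ✗
sku=H73: ✗
sku=H54: ✓ → 221
soylent_sum = 291 + 452 + 242 + 221 = 1206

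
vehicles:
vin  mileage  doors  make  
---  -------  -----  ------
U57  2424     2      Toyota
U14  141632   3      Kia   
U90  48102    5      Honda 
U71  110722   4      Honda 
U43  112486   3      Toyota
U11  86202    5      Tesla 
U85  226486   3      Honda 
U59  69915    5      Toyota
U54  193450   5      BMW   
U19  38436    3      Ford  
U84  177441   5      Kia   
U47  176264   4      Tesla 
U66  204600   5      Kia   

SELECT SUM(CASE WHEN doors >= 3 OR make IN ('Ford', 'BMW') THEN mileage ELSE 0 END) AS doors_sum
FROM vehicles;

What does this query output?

1585736

vin=U57: ✗
vin=U14: ✓ → 141632
vin=U90: ✓ → 48102
vin=U71: ✓ → 110722
vin=U43: ✓ → 112486
vin=U11: ✓ → 86202
vin=U85: ✓ → 226486
vin=U59: ✓ → 69915
vin=U54: ✓ → 193450
vin=U19: ✓ → 38436
vin=U84: ✓ → 177441
vin=U47: ✓ → 176264
vin=U66: ✓ → 204600
doors_sum = 141632 + 48102 + 110722 + 112486 + 86202 + 226486 + 69915 + 193450 + 38436 + 177441 + 176264 + 204600 = 1585736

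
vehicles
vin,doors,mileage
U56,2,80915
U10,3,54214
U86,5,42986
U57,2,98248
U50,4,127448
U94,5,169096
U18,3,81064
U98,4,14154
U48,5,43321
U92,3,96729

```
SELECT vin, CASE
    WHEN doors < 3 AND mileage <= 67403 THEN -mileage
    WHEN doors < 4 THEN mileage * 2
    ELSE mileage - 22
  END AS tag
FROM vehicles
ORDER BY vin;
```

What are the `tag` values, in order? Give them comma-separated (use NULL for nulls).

vin=U10: doors < 4 → 108428
vin=U18: doors < 4 → 162128
vin=U48: ELSE → 43299
vin=U50: ELSE → 127426
vin=U56: doors < 4 → 161830
vin=U57: doors < 4 → 196496
vin=U86: ELSE → 42964
vin=U92: doors < 4 → 193458
vin=U94: ELSE → 169074
vin=U98: ELSE → 14132

108428, 162128, 43299, 127426, 161830, 196496, 42964, 193458, 169074, 14132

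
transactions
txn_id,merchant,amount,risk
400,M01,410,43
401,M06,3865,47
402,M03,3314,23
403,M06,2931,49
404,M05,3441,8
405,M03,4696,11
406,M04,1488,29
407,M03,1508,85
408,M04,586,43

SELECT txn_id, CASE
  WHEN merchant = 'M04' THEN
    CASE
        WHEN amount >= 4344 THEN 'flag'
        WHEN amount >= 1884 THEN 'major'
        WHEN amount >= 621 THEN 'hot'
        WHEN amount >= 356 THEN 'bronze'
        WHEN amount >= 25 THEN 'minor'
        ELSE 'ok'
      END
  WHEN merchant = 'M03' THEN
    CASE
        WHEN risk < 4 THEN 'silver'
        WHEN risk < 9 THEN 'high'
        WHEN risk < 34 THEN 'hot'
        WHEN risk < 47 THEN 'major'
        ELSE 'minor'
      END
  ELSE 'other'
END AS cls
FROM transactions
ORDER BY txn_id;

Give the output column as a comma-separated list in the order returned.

other, other, hot, other, other, hot, hot, minor, bronze

txn_id=400: merchant='M01' → outer ELSE → other
txn_id=401: merchant='M06' → outer ELSE → other
txn_id=402: merchant='M03' → inner[risk < 34] → hot
txn_id=403: merchant='M06' → outer ELSE → other
txn_id=404: merchant='M05' → outer ELSE → other
txn_id=405: merchant='M03' → inner[risk < 34] → hot
txn_id=406: merchant='M04' → inner[amount >= 621] → hot
txn_id=407: merchant='M03' → inner[ELSE] → minor
txn_id=408: merchant='M04' → inner[amount >= 356] → bronze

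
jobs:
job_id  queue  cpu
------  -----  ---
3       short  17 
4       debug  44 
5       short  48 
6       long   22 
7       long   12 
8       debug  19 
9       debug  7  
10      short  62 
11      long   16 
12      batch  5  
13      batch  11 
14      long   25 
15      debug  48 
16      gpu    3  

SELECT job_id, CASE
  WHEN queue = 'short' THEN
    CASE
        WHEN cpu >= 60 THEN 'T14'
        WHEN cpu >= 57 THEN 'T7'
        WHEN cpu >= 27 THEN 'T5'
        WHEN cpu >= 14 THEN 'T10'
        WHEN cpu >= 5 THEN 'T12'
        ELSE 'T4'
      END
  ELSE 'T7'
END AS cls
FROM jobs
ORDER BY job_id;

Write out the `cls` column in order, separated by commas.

job_id=3: queue='short' → inner[cpu >= 14] → T10
job_id=4: queue='debug' → outer ELSE → T7
job_id=5: queue='short' → inner[cpu >= 27] → T5
job_id=6: queue='long' → outer ELSE → T7
job_id=7: queue='long' → outer ELSE → T7
job_id=8: queue='debug' → outer ELSE → T7
job_id=9: queue='debug' → outer ELSE → T7
job_id=10: queue='short' → inner[cpu >= 60] → T14
job_id=11: queue='long' → outer ELSE → T7
job_id=12: queue='batch' → outer ELSE → T7
job_id=13: queue='batch' → outer ELSE → T7
job_id=14: queue='long' → outer ELSE → T7
job_id=15: queue='debug' → outer ELSE → T7
job_id=16: queue='gpu' → outer ELSE → T7

T10, T7, T5, T7, T7, T7, T7, T14, T7, T7, T7, T7, T7, T7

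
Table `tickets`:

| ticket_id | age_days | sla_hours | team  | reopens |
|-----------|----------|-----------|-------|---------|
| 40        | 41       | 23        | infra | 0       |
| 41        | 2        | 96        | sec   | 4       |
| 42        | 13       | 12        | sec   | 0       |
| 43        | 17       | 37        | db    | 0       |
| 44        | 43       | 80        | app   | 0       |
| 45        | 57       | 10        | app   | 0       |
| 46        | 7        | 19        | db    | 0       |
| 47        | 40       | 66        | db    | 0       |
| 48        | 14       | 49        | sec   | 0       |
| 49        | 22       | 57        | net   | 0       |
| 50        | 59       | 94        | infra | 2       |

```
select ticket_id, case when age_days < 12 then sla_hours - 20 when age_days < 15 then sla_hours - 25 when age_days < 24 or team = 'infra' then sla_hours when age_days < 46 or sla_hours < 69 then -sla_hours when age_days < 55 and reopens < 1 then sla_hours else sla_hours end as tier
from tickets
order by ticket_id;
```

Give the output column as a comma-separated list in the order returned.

23, 76, -13, 37, -80, -10, -1, -66, 24, 57, 94

ticket_id=40: age_days < 24 or team = 'infra' → 23
ticket_id=41: age_days < 12 → 76
ticket_id=42: age_days < 15 → -13
ticket_id=43: age_days < 24 or team = 'infra' → 37
ticket_id=44: age_days < 46 or sla_hours < 69 → -80
ticket_id=45: age_days < 46 or sla_hours < 69 → -10
ticket_id=46: age_days < 12 → -1
ticket_id=47: age_days < 46 or sla_hours < 69 → -66
ticket_id=48: age_days < 15 → 24
ticket_id=49: age_days < 24 or team = 'infra' → 57
ticket_id=50: age_days < 24 or team = 'infra' → 94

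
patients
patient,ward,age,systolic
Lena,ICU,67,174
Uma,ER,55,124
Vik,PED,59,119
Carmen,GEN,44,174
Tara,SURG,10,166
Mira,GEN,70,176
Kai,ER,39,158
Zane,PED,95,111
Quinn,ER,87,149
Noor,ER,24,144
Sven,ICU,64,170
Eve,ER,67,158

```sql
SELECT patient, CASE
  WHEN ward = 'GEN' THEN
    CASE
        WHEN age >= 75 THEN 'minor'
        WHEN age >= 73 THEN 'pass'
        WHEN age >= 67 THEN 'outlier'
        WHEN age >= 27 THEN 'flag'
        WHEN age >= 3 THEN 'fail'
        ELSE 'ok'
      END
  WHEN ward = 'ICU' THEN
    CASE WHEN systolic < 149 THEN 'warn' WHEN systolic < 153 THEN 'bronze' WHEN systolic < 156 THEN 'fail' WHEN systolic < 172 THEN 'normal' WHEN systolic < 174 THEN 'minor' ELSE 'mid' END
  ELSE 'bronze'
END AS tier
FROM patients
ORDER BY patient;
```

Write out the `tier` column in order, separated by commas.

flag, bronze, bronze, mid, outlier, bronze, bronze, normal, bronze, bronze, bronze, bronze

patient=Carmen: ward='GEN' → inner[age >= 27] → flag
patient=Eve: ward='ER' → outer ELSE → bronze
patient=Kai: ward='ER' → outer ELSE → bronze
patient=Lena: ward='ICU' → inner[ELSE] → mid
patient=Mira: ward='GEN' → inner[age >= 67] → outlier
patient=Noor: ward='ER' → outer ELSE → bronze
patient=Quinn: ward='ER' → outer ELSE → bronze
patient=Sven: ward='ICU' → inner[systolic < 172] → normal
patient=Tara: ward='SURG' → outer ELSE → bronze
patient=Uma: ward='ER' → outer ELSE → bronze
patient=Vik: ward='PED' → outer ELSE → bronze
patient=Zane: ward='PED' → outer ELSE → bronze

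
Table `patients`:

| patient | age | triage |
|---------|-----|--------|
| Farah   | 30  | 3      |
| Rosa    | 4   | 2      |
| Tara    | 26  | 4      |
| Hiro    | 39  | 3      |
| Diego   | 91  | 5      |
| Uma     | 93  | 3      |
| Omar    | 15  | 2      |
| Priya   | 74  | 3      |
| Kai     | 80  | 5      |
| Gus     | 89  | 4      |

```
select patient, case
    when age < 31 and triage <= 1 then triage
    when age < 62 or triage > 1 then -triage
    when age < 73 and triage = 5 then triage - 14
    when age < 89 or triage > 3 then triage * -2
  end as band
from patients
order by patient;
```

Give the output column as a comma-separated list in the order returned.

-5, -3, -4, -3, -5, -2, -3, -2, -4, -3

patient=Diego: age < 62 or triage > 1 → -5
patient=Farah: age < 62 or triage > 1 → -3
patient=Gus: age < 62 or triage > 1 → -4
patient=Hiro: age < 62 or triage > 1 → -3
patient=Kai: age < 62 or triage > 1 → -5
patient=Omar: age < 62 or triage > 1 → -2
patient=Priya: age < 62 or triage > 1 → -3
patient=Rosa: age < 62 or triage > 1 → -2
patient=Tara: age < 62 or triage > 1 → -4
patient=Uma: age < 62 or triage > 1 → -3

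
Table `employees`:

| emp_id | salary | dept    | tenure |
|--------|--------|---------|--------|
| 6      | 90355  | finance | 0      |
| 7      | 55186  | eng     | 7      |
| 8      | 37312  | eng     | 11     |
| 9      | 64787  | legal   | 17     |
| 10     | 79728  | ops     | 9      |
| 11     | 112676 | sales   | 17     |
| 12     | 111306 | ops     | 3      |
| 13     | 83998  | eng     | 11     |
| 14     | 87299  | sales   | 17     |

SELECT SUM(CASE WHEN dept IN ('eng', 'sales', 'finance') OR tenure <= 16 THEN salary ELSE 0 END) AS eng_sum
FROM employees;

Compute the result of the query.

657860

emp_id=6: ✓ → 90355
emp_id=7: ✓ → 55186
emp_id=8: ✓ → 37312
emp_id=9: ✗
emp_id=10: ✓ → 79728
emp_id=11: ✓ → 112676
emp_id=12: ✓ → 111306
emp_id=13: ✓ → 83998
emp_id=14: ✓ → 87299
eng_sum = 90355 + 55186 + 37312 + 79728 + 112676 + 111306 + 83998 + 87299 = 657860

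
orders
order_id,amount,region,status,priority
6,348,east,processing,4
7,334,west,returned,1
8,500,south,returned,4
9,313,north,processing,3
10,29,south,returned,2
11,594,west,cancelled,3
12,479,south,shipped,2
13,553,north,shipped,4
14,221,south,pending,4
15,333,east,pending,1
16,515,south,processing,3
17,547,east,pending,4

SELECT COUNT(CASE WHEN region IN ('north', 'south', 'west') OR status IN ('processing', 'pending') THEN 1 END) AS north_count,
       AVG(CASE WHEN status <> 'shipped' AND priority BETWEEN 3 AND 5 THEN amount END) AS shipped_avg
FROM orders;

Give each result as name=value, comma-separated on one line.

[north_count: region IN ('north', 'south', 'west') OR status IN ('processing', 'pending')]
order_id=6: ✓ → 1
order_id=7: ✓ → 1
order_id=8: ✓ → 1
order_id=9: ✓ → 1
order_id=10: ✓ → 1
order_id=11: ✓ → 1
order_id=12: ✓ → 1
order_id=13: ✓ → 1
order_id=14: ✓ → 1
order_id=15: ✓ → 1
order_id=16: ✓ → 1
order_id=17: ✓ → 1
north_count = COUNT(1, 1, 1, 1, 1, 1, 1, 1, 1, 1, 1, 1) = 12
—
[shipped_avg: status <> 'shipped' AND priority BETWEEN 3 AND 5]
order_id=6: ✓ → 348
order_id=7: ✗
order_id=8: ✓ → 500
order_id=9: ✓ → 313
order_id=10: ✗
order_id=11: ✓ → 594
order_id=12: ✗
order_id=13: ✗
order_id=14: ✓ → 221
order_id=15: ✗
order_id=16: ✓ → 515
order_id=17: ✓ → 547
shipped_avg = (348 + 500 + 313 + 594 + 221 + 515 + 547) / 7 = 434

north_count=12, shipped_avg=434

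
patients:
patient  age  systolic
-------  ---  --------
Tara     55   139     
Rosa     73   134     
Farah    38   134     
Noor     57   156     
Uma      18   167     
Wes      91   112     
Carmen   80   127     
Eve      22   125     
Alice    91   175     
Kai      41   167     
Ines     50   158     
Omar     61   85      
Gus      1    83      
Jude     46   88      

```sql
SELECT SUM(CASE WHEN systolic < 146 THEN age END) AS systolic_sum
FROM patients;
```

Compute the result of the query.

467

patient=Tara: ✓ → 55
patient=Rosa: ✓ → 73
patient=Farah: ✓ → 38
patient=Noor: ✗
patient=Uma: ✗
patient=Wes: ✓ → 91
patient=Carmen: ✓ → 80
patient=Eve: ✓ → 22
patient=Alice: ✗
patient=Kai: ✗
patient=Ines: ✗
patient=Omar: ✓ → 61
patient=Gus: ✓ → 1
patient=Jude: ✓ → 46
systolic_sum = 55 + 73 + 38 + 91 + 80 + 22 + 61 + 1 + 46 = 467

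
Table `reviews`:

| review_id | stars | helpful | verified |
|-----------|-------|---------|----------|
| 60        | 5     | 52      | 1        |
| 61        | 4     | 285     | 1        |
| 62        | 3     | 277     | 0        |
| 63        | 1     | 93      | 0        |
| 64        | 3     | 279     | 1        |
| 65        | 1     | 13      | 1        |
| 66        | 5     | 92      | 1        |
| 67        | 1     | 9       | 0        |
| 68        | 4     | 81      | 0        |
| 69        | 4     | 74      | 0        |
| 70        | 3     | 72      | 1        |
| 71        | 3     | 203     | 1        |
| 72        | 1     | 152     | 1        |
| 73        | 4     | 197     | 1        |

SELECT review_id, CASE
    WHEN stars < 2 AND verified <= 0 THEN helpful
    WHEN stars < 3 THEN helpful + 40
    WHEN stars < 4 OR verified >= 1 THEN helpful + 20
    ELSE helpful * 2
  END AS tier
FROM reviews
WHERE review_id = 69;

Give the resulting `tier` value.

148

review_id = 69: stars=4, helpful=74, verified=0.
stars < 2 AND verified <= 0 → false
stars < 3 → false
stars < 4 OR verified >= 1 → false
No prior WHEN matched → ELSE → 148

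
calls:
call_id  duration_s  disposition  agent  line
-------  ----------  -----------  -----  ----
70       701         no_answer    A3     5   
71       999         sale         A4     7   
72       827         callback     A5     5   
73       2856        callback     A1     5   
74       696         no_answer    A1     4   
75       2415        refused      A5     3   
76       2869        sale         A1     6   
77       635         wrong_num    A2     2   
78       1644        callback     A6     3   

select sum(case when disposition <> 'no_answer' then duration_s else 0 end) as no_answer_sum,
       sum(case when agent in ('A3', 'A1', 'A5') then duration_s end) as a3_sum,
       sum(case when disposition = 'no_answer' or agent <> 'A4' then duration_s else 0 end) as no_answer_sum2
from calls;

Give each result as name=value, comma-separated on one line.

no_answer_sum=12245, a3_sum=10364, no_answer_sum2=12643

[no_answer_sum: disposition <> 'no_answer']
call_id=70: ✗
call_id=71: ✓ → 999
call_id=72: ✓ → 827
call_id=73: ✓ → 2856
call_id=74: ✗
call_id=75: ✓ → 2415
call_id=76: ✓ → 2869
call_id=77: ✓ → 635
call_id=78: ✓ → 1644
no_answer_sum = 999 + 827 + 2856 + 2415 + 2869 + 635 + 1644 = 12245
—
[a3_sum: agent in ('A3', 'A1', 'A5')]
call_id=70: ✓ → 701
call_id=71: ✗
call_id=72: ✓ → 827
call_id=73: ✓ → 2856
call_id=74: ✓ → 696
call_id=75: ✓ → 2415
call_id=76: ✓ → 2869
call_id=77: ✗
call_id=78: ✗
a3_sum = 701 + 827 + 2856 + 696 + 2415 + 2869 = 10364
—
[no_answer_sum2: disposition = 'no_answer' or agent <> 'A4']
call_id=70: ✓ → 701
call_id=71: ✗
call_id=72: ✓ → 827
call_id=73: ✓ → 2856
call_id=74: ✓ → 696
call_id=75: ✓ → 2415
call_id=76: ✓ → 2869
call_id=77: ✓ → 635
call_id=78: ✓ → 1644
no_answer_sum2 = 701 + 827 + 2856 + 696 + 2415 + 2869 + 635 + 1644 = 12643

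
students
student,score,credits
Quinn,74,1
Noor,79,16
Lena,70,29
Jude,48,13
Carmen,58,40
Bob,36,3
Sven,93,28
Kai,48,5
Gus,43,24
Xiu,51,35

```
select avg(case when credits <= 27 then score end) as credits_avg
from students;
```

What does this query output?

student=Quinn: ✓ → 74
student=Noor: ✓ → 79
student=Lena: ✗
student=Jude: ✓ → 48
student=Carmen: ✗
student=Bob: ✓ → 36
student=Sven: ✗
student=Kai: ✓ → 48
student=Gus: ✓ → 43
student=Xiu: ✗
credits_avg = (74 + 79 + 48 + 36 + 48 + 43) / 6 = 54.6666666667

54.6666666667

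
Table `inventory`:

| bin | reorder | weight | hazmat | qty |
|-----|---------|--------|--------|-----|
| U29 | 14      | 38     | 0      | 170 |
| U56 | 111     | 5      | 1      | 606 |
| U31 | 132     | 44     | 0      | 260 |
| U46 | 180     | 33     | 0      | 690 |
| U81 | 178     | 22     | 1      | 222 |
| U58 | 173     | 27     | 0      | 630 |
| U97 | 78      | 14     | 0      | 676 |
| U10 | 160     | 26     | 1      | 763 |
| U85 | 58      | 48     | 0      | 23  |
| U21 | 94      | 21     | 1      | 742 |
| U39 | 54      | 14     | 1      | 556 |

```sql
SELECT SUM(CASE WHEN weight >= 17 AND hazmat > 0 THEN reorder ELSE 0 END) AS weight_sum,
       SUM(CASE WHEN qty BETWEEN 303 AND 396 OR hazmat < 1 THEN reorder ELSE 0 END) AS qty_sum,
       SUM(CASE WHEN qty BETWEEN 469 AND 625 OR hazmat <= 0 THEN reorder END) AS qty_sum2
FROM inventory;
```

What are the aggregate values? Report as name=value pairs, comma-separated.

weight_sum=432, qty_sum=635, qty_sum2=800

[weight_sum: weight >= 17 AND hazmat > 0]
bin=U29: ✗
bin=U56: ✗
bin=U31: ✗
bin=U46: ✗
bin=U81: ✓ → 178
bin=U58: ✗
bin=U97: ✗
bin=U10: ✓ → 160
bin=U85: ✗
bin=U21: ✓ → 94
bin=U39: ✗
weight_sum = 178 + 160 + 94 = 432
—
[qty_sum: qty BETWEEN 303 AND 396 OR hazmat < 1]
bin=U29: ✓ → 14
bin=U56: ✗
bin=U31: ✓ → 132
bin=U46: ✓ → 180
bin=U81: ✗
bin=U58: ✓ → 173
bin=U97: ✓ → 78
bin=U10: ✗
bin=U85: ✓ → 58
bin=U21: ✗
bin=U39: ✗
qty_sum = 14 + 132 + 180 + 173 + 78 + 58 = 635
—
[qty_sum2: qty BETWEEN 469 AND 625 OR hazmat <= 0]
bin=U29: ✓ → 14
bin=U56: ✓ → 111
bin=U31: ✓ → 132
bin=U46: ✓ → 180
bin=U81: ✗
bin=U58: ✓ → 173
bin=U97: ✓ → 78
bin=U10: ✗
bin=U85: ✓ → 58
bin=U21: ✗
bin=U39: ✓ → 54
qty_sum2 = 14 + 111 + 132 + 180 + 173 + 78 + 58 + 54 = 800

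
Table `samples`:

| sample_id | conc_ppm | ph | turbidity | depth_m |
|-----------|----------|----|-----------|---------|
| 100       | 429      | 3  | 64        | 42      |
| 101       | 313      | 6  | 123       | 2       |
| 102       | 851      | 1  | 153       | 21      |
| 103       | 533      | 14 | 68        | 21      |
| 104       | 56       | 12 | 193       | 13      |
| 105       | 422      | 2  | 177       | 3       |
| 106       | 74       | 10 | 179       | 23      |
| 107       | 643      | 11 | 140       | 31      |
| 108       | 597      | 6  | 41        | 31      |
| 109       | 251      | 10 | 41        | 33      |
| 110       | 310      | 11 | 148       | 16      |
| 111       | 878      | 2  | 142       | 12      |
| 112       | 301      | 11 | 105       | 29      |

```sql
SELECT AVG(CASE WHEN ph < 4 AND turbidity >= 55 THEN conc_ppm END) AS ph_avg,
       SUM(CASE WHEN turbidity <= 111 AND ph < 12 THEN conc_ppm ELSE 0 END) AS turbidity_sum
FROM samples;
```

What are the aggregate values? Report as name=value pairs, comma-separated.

[ph_avg: ph < 4 AND turbidity >= 55]
sample_id=100: ✓ → 429
sample_id=101: ✗
sample_id=102: ✓ → 851
sample_id=103: ✗
sample_id=104: ✗
sample_id=105: ✓ → 422
sample_id=106: ✗
sample_id=107: ✗
sample_id=108: ✗
sample_id=109: ✗
sample_id=110: ✗
sample_id=111: ✓ → 878
sample_id=112: ✗
ph_avg = (429 + 851 + 422 + 878) / 4 = 645
—
[turbidity_sum: turbidity <= 111 AND ph < 12]
sample_id=100: ✓ → 429
sample_id=101: ✗
sample_id=102: ✗
sample_id=103: ✗
sample_id=104: ✗
sample_id=105: ✗
sample_id=106: ✗
sample_id=107: ✗
sample_id=108: ✓ → 597
sample_id=109: ✓ → 251
sample_id=110: ✗
sample_id=111: ✗
sample_id=112: ✓ → 301
turbidity_sum = 429 + 597 + 251 + 301 = 1578

ph_avg=645, turbidity_sum=1578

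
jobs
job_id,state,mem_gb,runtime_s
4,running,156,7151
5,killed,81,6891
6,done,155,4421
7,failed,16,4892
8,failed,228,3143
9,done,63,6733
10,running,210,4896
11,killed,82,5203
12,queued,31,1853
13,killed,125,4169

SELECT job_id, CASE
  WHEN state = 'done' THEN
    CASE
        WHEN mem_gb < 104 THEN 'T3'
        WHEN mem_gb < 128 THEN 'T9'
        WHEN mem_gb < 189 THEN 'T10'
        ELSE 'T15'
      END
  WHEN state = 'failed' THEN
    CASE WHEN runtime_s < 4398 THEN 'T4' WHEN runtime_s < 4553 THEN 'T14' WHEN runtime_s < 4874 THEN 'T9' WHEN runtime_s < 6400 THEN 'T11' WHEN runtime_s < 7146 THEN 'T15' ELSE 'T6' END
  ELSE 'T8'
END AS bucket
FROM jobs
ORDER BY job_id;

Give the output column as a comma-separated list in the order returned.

T8, T8, T10, T11, T4, T3, T8, T8, T8, T8

job_id=4: state='running' → outer ELSE → T8
job_id=5: state='killed' → outer ELSE → T8
job_id=6: state='done' → inner[mem_gb < 189] → T10
job_id=7: state='failed' → inner[runtime_s < 6400] → T11
job_id=8: state='failed' → inner[runtime_s < 4398] → T4
job_id=9: state='done' → inner[mem_gb < 104] → T3
job_id=10: state='running' → outer ELSE → T8
job_id=11: state='killed' → outer ELSE → T8
job_id=12: state='queued' → outer ELSE → T8
job_id=13: state='killed' → outer ELSE → T8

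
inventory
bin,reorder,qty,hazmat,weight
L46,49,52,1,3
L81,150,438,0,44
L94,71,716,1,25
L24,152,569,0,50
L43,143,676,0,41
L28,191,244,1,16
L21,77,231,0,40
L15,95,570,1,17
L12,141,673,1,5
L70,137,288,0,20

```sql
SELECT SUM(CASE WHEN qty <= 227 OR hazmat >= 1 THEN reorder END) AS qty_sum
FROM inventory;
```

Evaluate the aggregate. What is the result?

bin=L46: ✓ → 49
bin=L81: ✗
bin=L94: ✓ → 71
bin=L24: ✗
bin=L43: ✗
bin=L28: ✓ → 191
bin=L21: ✗
bin=L15: ✓ → 95
bin=L12: ✓ → 141
bin=L70: ✗
qty_sum = 49 + 71 + 191 + 95 + 141 = 547

547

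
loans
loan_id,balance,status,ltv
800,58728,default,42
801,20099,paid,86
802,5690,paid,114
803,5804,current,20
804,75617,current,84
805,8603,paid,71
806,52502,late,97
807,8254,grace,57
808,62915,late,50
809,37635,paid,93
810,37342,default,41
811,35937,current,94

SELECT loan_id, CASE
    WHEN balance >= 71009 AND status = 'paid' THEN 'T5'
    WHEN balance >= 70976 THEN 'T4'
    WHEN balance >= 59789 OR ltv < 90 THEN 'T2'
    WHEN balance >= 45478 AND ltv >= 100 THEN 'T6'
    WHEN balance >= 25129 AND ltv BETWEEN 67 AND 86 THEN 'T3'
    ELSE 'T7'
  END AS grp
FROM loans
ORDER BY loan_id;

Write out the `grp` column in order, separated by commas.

loan_id=800: balance >= 59789 OR ltv < 90 → T2
loan_id=801: balance >= 59789 OR ltv < 90 → T2
loan_id=802: ELSE → T7
loan_id=803: balance >= 59789 OR ltv < 90 → T2
loan_id=804: balance >= 70976 → T4
loan_id=805: balance >= 59789 OR ltv < 90 → T2
loan_id=806: ELSE → T7
loan_id=807: balance >= 59789 OR ltv < 90 → T2
loan_id=808: balance >= 59789 OR ltv < 90 → T2
loan_id=809: ELSE → T7
loan_id=810: balance >= 59789 OR ltv < 90 → T2
loan_id=811: ELSE → T7

T2, T2, T7, T2, T4, T2, T7, T2, T2, T7, T2, T7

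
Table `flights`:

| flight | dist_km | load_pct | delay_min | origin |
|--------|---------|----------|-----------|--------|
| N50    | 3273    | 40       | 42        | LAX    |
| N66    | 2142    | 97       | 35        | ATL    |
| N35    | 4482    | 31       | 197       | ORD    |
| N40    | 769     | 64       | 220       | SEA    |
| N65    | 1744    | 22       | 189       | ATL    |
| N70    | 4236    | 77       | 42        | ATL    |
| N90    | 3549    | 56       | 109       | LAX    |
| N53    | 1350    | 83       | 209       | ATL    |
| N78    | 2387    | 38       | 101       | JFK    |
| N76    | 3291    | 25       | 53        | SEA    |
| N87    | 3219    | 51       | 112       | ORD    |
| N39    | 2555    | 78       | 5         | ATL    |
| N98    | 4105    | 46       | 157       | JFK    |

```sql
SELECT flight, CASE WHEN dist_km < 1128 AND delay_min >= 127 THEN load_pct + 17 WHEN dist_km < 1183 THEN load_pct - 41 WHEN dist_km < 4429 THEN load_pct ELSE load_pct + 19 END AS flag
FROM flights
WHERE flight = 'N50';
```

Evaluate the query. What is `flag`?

40

flight = N50: dist_km=3273, load_pct=40, delay_min=42, origin=LAX.
dist_km < 1128 AND delay_min >= 127 → false
dist_km < 1183 → false
dist_km < 4429 → true → 40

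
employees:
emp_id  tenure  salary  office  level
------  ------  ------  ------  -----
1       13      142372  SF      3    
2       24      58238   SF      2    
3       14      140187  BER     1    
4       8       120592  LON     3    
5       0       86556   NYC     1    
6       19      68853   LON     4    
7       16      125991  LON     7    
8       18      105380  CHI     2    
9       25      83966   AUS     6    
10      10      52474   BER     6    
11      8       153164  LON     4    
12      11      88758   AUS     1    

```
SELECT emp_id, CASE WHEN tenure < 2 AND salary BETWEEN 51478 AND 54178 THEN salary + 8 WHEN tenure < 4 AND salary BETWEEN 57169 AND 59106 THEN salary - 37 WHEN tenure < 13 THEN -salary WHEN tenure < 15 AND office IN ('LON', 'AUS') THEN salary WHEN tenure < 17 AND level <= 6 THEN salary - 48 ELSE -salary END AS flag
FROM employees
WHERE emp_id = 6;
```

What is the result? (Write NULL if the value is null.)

emp_id = 6: tenure=19, salary=68853, office=LON, level=4.
tenure < 2 AND salary BETWEEN 51478 AND 54178 → false
tenure < 4 AND salary BETWEEN 57169 AND 59106 → false
tenure < 13 → false
tenure < 15 AND office IN ('LON', 'AUS') → false
tenure < 17 AND level <= 6 → false
No prior WHEN matched → ELSE → -68853

-68853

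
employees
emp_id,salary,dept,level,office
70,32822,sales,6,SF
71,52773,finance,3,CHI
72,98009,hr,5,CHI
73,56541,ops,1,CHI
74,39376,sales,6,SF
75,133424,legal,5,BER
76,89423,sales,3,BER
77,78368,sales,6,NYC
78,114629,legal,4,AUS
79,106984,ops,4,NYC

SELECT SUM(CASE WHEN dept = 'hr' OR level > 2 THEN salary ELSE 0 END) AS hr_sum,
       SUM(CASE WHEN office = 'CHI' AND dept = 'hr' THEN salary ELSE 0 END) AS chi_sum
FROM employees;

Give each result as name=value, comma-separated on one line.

[hr_sum: dept = 'hr' OR level > 2]
emp_id=70: ✓ → 32822
emp_id=71: ✓ → 52773
emp_id=72: ✓ → 98009
emp_id=73: ✗
emp_id=74: ✓ → 39376
emp_id=75: ✓ → 133424
emp_id=76: ✓ → 89423
emp_id=77: ✓ → 78368
emp_id=78: ✓ → 114629
emp_id=79: ✓ → 106984
hr_sum = 32822 + 52773 + 98009 + 39376 + 133424 + 89423 + 78368 + 114629 + 106984 = 745808
—
[chi_sum: office = 'CHI' AND dept = 'hr']
emp_id=70: ✗
emp_id=71: ✗
emp_id=72: ✓ → 98009
emp_id=73: ✗
emp_id=74: ✗
emp_id=75: ✗
emp_id=76: ✗
emp_id=77: ✗
emp_id=78: ✗
emp_id=79: ✗
chi_sum = 98009

hr_sum=745808, chi_sum=98009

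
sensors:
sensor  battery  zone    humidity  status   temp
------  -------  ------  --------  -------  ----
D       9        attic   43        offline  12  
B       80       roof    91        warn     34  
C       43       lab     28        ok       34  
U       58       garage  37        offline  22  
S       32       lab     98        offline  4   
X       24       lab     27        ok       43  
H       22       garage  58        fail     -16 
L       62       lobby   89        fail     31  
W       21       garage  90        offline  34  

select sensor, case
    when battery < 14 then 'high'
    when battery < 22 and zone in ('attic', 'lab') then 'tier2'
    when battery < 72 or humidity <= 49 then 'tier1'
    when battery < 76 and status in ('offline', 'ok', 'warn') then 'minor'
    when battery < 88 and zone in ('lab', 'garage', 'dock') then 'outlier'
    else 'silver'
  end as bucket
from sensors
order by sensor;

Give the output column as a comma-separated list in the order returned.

sensor=B: ELSE → silver
sensor=C: battery < 72 or humidity <= 49 → tier1
sensor=D: battery < 14 → high
sensor=H: battery < 72 or humidity <= 49 → tier1
sensor=L: battery < 72 or humidity <= 49 → tier1
sensor=S: battery < 72 or humidity <= 49 → tier1
sensor=U: battery < 72 or humidity <= 49 → tier1
sensor=W: battery < 72 or humidity <= 49 → tier1
sensor=X: battery < 72 or humidity <= 49 → tier1

silver, tier1, high, tier1, tier1, tier1, tier1, tier1, tier1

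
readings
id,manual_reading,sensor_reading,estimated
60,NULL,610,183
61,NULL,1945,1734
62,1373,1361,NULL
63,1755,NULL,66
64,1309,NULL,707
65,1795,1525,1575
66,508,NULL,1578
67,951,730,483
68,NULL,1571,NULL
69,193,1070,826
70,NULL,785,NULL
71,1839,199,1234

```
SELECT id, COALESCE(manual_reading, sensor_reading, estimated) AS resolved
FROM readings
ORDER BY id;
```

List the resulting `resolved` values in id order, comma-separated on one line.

id=60: manual_reading=NULL, sensor_reading=610 → 610
id=61: manual_reading=NULL, sensor_reading=1945 → 1945
id=62: manual_reading=1373 → 1373
id=63: manual_reading=1755 → 1755
id=64: manual_reading=1309 → 1309
id=65: manual_reading=1795 → 1795
id=66: manual_reading=508 → 508
id=67: manual_reading=951 → 951
id=68: manual_reading=NULL, sensor_reading=1571 → 1571
id=69: manual_reading=193 → 193
id=70: manual_reading=NULL, sensor_reading=785 → 785
id=71: manual_reading=1839 → 1839

610, 1945, 1373, 1755, 1309, 1795, 508, 951, 1571, 193, 785, 1839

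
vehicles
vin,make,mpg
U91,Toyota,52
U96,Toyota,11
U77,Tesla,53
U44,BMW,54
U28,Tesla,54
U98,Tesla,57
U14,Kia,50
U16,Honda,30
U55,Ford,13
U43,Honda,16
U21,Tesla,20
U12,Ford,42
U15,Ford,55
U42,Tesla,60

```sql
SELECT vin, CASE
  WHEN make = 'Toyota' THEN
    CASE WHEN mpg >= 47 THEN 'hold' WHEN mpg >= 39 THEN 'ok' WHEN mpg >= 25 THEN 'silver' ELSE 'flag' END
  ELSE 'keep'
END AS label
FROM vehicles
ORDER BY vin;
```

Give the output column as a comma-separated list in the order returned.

keep, keep, keep, keep, keep, keep, keep, keep, keep, keep, keep, hold, flag, keep

vin=U12: make='Ford' → outer ELSE → keep
vin=U14: make='Kia' → outer ELSE → keep
vin=U15: make='Ford' → outer ELSE → keep
vin=U16: make='Honda' → outer ELSE → keep
vin=U21: make='Tesla' → outer ELSE → keep
vin=U28: make='Tesla' → outer ELSE → keep
vin=U42: make='Tesla' → outer ELSE → keep
vin=U43: make='Honda' → outer ELSE → keep
vin=U44: make='BMW' → outer ELSE → keep
vin=U55: make='Ford' → outer ELSE → keep
vin=U77: make='Tesla' → outer ELSE → keep
vin=U91: make='Toyota' → inner[mpg >= 47] → hold
vin=U96: make='Toyota' → inner[ELSE] → flag
vin=U98: make='Tesla' → outer ELSE → keep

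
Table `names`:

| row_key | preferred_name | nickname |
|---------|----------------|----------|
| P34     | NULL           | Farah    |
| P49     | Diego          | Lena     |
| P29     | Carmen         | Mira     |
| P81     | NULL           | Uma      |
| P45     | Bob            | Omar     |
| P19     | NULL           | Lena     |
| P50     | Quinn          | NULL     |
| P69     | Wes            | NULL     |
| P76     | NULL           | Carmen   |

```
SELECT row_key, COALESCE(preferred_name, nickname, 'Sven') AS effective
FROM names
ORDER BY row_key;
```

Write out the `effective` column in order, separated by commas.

row_key=P19: preferred_name=NULL, nickname=Lena → Lena
row_key=P29: preferred_name=Carmen → Carmen
row_key=P34: preferred_name=NULL, nickname=Farah → Farah
row_key=P45: preferred_name=Bob → Bob
row_key=P49: preferred_name=Diego → Diego
row_key=P50: preferred_name=Quinn → Quinn
row_key=P69: preferred_name=Wes → Wes
row_key=P76: preferred_name=NULL, nickname=Carmen → Carmen
row_key=P81: preferred_name=NULL, nickname=Uma → Uma

Lena, Carmen, Farah, Bob, Diego, Quinn, Wes, Carmen, Uma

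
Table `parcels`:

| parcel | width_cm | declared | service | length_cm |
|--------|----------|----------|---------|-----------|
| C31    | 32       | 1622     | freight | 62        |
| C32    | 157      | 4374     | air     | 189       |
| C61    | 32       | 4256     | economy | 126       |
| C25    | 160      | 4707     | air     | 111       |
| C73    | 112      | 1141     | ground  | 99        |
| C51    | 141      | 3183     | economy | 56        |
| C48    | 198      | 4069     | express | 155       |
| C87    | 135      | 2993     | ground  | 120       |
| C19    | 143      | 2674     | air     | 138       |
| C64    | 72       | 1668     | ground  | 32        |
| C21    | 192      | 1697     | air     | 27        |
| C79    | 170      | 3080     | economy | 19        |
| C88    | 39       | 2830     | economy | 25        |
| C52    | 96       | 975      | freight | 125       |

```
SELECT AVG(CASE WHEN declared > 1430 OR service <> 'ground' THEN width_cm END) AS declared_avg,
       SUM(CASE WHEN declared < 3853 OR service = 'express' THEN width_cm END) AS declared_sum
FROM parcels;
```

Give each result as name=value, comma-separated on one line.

declared_avg=120.5384615385, declared_sum=1330

[declared_avg: declared > 1430 OR service <> 'ground']
parcel=C31: ✓ → 32
parcel=C32: ✓ → 157
parcel=C61: ✓ → 32
parcel=C25: ✓ → 160
parcel=C73: ✗
parcel=C51: ✓ → 141
parcel=C48: ✓ → 198
parcel=C87: ✓ → 135
parcel=C19: ✓ → 143
parcel=C64: ✓ → 72
parcel=C21: ✓ → 192
parcel=C79: ✓ → 170
parcel=C88: ✓ → 39
parcel=C52: ✓ → 96
declared_avg = (32 + 157 + 32 + 160 + 141 + 198 + 135 + 143 + 72 + 192 + 170 + 39 + 96) / 13 = 120.5384615385
—
[declared_sum: declared < 3853 OR service = 'express']
parcel=C31: ✓ → 32
parcel=C32: ✗
parcel=C61: ✗
parcel=C25: ✗
parcel=C73: ✓ → 112
parcel=C51: ✓ → 141
parcel=C48: ✓ → 198
parcel=C87: ✓ → 135
parcel=C19: ✓ → 143
parcel=C64: ✓ → 72
parcel=C21: ✓ → 192
parcel=C79: ✓ → 170
parcel=C88: ✓ → 39
parcel=C52: ✓ → 96
declared_sum = 32 + 112 + 141 + 198 + 135 + 143 + 72 + 192 + 170 + 39 + 96 = 1330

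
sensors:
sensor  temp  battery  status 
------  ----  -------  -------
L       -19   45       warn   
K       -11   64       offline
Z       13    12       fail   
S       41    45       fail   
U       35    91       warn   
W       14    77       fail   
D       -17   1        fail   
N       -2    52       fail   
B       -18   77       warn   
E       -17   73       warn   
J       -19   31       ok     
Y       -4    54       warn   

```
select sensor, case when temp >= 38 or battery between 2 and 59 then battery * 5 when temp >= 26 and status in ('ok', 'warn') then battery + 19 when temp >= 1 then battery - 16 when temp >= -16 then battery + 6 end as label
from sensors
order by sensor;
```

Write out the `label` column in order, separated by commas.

NULL, NULL, NULL, 155, 70, 225, 260, 225, 110, 61, 270, 60

sensor=B: (no match → NULL) → NULL
sensor=D: (no match → NULL) → NULL
sensor=E: (no match → NULL) → NULL
sensor=J: temp >= 38 or battery between 2 and 59 → 155
sensor=K: temp >= -16 → 70
sensor=L: temp >= 38 or battery between 2 and 59 → 225
sensor=N: temp >= 38 or battery between 2 and 59 → 260
sensor=S: temp >= 38 or battery between 2 and 59 → 225
sensor=U: temp >= 26 and status in ('ok', 'warn') → 110
sensor=W: temp >= 1 → 61
sensor=Y: temp >= 38 or battery between 2 and 59 → 270
sensor=Z: temp >= 38 or battery between 2 and 59 → 60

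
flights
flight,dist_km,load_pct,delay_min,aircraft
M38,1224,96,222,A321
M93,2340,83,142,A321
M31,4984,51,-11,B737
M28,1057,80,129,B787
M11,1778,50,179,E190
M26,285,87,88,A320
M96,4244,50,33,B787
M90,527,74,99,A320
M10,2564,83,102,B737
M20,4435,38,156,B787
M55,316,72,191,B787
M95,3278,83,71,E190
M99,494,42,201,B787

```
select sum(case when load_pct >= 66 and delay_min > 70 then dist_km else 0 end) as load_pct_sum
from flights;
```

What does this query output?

flight=M38: ✓ → 1224
flight=M93: ✓ → 2340
flight=M31: ✗
flight=M28: ✓ → 1057
flight=M11: ✗
flight=M26: ✓ → 285
flight=M96: ✗
flight=M90: ✓ → 527
flight=M10: ✓ → 2564
flight=M20: ✗
flight=M55: ✓ → 316
flight=M95: ✓ → 3278
flight=M99: ✗
load_pct_sum = 1224 + 2340 + 1057 + 285 + 527 + 2564 + 316 + 3278 = 11591

11591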